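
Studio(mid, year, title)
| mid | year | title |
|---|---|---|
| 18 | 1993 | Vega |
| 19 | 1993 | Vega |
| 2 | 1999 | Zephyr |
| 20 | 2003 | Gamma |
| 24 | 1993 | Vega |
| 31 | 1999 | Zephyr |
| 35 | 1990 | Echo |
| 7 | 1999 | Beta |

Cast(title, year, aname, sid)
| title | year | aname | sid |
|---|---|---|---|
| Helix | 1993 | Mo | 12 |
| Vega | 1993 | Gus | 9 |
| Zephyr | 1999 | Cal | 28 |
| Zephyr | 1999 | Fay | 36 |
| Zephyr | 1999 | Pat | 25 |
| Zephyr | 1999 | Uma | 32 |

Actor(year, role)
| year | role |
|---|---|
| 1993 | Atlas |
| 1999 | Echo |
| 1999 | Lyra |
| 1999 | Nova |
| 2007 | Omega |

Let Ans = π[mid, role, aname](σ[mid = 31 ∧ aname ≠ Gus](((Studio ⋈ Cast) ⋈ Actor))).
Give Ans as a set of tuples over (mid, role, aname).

{(31, Echo, Cal), (31, Echo, Fay), (31, Echo, Pat), (31, Echo, Uma), (31, Lyra, Cal), (31, Lyra, Fay), (31, Lyra, Pat), (31, Lyra, Uma), (31, Nova, Cal), (31, Nova, Fay), (31, Nova, Pat), (31, Nova, Uma)}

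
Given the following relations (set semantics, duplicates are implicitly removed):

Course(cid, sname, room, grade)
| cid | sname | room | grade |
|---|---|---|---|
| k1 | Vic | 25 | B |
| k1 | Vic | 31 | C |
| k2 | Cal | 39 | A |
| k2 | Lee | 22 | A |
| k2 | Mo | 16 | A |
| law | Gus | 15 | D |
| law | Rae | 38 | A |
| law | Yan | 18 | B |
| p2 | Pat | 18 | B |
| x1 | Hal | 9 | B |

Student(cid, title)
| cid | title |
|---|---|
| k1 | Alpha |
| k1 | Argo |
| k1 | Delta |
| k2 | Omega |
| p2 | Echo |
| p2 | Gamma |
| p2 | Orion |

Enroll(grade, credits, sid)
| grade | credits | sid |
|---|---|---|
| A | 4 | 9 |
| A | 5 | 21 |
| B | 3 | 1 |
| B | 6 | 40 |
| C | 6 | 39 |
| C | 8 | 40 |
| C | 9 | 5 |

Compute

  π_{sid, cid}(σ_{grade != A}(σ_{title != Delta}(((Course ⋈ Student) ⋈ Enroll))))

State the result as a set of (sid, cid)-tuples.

{(1, k1), (1, p2), (39, k1), (40, k1), (40, p2), (5, k1)}

Natural join on cid: {(k1, Vic, 25, B, Alpha), (k1, Vic, 25, B, Argo), (k1, Vic, 25, B, Delta), (k1, Vic, 31, C, Alpha), (k1, Vic, 31, C, Argo), (k1, Vic, 31, C, Delta), (k2, Cal, 39, A, Omega), (k2, Lee, 22, A, Omega), (k2, Mo, 16, A, Omega), (p2, Pat, 18, B, Echo), (p2, Pat, 18, B, Gamma), (p2, Pat, 18, B, Orion)}
Natural join on grade: {(k1, Vic, 25, B, Alpha, 3, 1), (k1, Vic, 25, B, Alpha, 6, 40), (k1, Vic, 25, B, Argo, 3, 1), (k1, Vic, 25, B, Argo, 6, 40), (k1, Vic, 25, B, Delta, 3, 1), (k1, Vic, 25, B, Delta, 6, 40), (k1, Vic, 31, C, Alpha, 6, 39), (k1, Vic, 31, C, Alpha, 8, 40), (k1, Vic, 31, C, Alpha, 9, 5), (k1, Vic, 31, C, Argo, 6, 39), (k1, Vic, 31, C, Argo, 8, 40), (k1, Vic, 31, C, Argo, 9, 5), (k1, Vic, 31, C, Delta, 6, 39), (k1, Vic, 31, C, Delta, 8, 40), (k1, Vic, 31, C, Delta, 9, 5), (k2, Cal, 39, A, Omega, 4, 9), (k2, Cal, 39, A, Omega, 5, 21), (k2, Lee, 22, A, Omega, 4, 9), (k2, Lee, 22, A, Omega, 5, 21), (k2, Mo, 16, A, Omega, 4, 9), (k2, Mo, 16, A, Omega, 5, 21), (p2, Pat, 18, B, Echo, 3, 1), (p2, Pat, 18, B, Echo, 6, 40), (p2, Pat, 18, B, Gamma, 3, 1), (p2, Pat, 18, B, Gamma, 6, 40), (p2, Pat, 18, B, Orion, 3, 1), (p2, Pat, 18, B, Orion, 6, 40)}
Filtering on title != Delta leaves {(k1, Vic, 25, B, Alpha, 3, 1), (k1, Vic, 25, B, Alpha, 6, 40), (k1, Vic, 25, B, Argo, 3, 1), (k1, Vic, 25, B, Argo, 6, 40), (k1, Vic, 31, C, Alpha, 6, 39), (k1, Vic, 31, C, Alpha, 8, 40), (k1, Vic, 31, C, Alpha, 9, 5), (k1, Vic, 31, C, Argo, 6, 39), (k1, Vic, 31, C, Argo, 8, 40), (k1, Vic, 31, C, Argo, 9, 5), (k2, Cal, 39, A, Omega, 4, 9), (k2, Cal, 39, A, Omega, 5, 21), (k2, Lee, 22, A, Omega, 4, 9), (k2, Lee, 22, A, Omega, 5, 21), (k2, Mo, 16, A, Omega, 4, 9), (k2, Mo, 16, A, Omega, 5, 21), (p2, Pat, 18, B, Echo, 3, 1), (p2, Pat, 18, B, Echo, 6, 40), (p2, Pat, 18, B, Gamma, 3, 1), (p2, Pat, 18, B, Gamma, 6, 40), (p2, Pat, 18, B, Orion, 3, 1), (p2, Pat, 18, B, Orion, 6, 40)}.
Filtering on grade != A leaves {(k1, Vic, 25, B, Alpha, 3, 1), (k1, Vic, 25, B, Alpha, 6, 40), (k1, Vic, 25, B, Argo, 3, 1), (k1, Vic, 25, B, Argo, 6, 40), (k1, Vic, 31, C, Alpha, 6, 39), (k1, Vic, 31, C, Alpha, 8, 40), (k1, Vic, 31, C, Alpha, 9, 5), (k1, Vic, 31, C, Argo, 6, 39), (k1, Vic, 31, C, Argo, 8, 40), (k1, Vic, 31, C, Argo, 9, 5), (p2, Pat, 18, B, Echo, 3, 1), (p2, Pat, 18, B, Echo, 6, 40), (p2, Pat, 18, B, Gamma, 3, 1), (p2, Pat, 18, B, Gamma, 6, 40), (p2, Pat, 18, B, Orion, 3, 1), (p2, Pat, 18, B, Orion, 6, 40)}.
π[sid, cid]: project onto (sid, cid) (10 duplicate(s) eliminated) → {(1, k1), (1, p2), (39, k1), (40, k1), (40, p2), (5, k1)}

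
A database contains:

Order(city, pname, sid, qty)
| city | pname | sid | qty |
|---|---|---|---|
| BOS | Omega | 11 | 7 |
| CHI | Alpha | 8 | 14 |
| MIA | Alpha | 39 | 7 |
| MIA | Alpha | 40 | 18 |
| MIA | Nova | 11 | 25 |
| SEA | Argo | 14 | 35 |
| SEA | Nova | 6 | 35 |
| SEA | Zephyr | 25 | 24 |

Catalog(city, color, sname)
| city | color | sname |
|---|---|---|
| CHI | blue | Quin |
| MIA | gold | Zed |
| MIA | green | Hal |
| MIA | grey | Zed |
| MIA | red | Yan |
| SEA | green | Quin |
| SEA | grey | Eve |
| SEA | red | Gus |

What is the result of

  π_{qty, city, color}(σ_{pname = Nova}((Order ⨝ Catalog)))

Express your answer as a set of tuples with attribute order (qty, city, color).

Natural join on city: {(CHI, Alpha, 8, 14, blue, Quin), (MIA, Alpha, 39, 7, gold, Zed), (MIA, Alpha, 39, 7, green, Hal), (MIA, Alpha, 39, 7, grey, Zed), (MIA, Alpha, 39, 7, red, Yan), (MIA, Alpha, 40, 18, gold, Zed), (MIA, Alpha, 40, 18, green, Hal), (MIA, Alpha, 40, 18, grey, Zed), (MIA, Alpha, 40, 18, red, Yan), (MIA, Nova, 11, 25, gold, Zed), (MIA, Nova, 11, 25, green, Hal), (MIA, Nova, 11, 25, grey, Zed), (MIA, Nova, 11, 25, red, Yan), (SEA, Argo, 14, 35, green, Quin), (SEA, Argo, 14, 35, grey, Eve), (SEA, Argo, 14, 35, red, Gus), (SEA, Nova, 6, 35, green, Quin), (SEA, Nova, 6, 35, grey, Eve), (SEA, Nova, 6, 35, red, Gus), (SEA, Zephyr, 25, 24, green, Quin), (SEA, Zephyr, 25, 24, grey, Eve), (SEA, Zephyr, 25, 24, red, Gus)}
σ[pname = Nova]: keep tuples satisfying pname = Nova → {(MIA, Nova, 11, 25, gold, Zed), (MIA, Nova, 11, 25, green, Hal), (MIA, Nova, 11, 25, grey, Zed), (MIA, Nova, 11, 25, red, Yan), (SEA, Nova, 6, 35, green, Quin), (SEA, Nova, 6, 35, grey, Eve), (SEA, Nova, 6, 35, red, Gus)}
Keep only column(s) qty, city, color: {(25, MIA, gold), (25, MIA, green), (25, MIA, grey), (25, MIA, red), (35, SEA, green), (35, SEA, grey), (35, SEA, red)}

{(25, MIA, gold), (25, MIA, green), (25, MIA, grey), (25, MIA, red), (35, SEA, green), (35, SEA, grey), (35, SEA, red)}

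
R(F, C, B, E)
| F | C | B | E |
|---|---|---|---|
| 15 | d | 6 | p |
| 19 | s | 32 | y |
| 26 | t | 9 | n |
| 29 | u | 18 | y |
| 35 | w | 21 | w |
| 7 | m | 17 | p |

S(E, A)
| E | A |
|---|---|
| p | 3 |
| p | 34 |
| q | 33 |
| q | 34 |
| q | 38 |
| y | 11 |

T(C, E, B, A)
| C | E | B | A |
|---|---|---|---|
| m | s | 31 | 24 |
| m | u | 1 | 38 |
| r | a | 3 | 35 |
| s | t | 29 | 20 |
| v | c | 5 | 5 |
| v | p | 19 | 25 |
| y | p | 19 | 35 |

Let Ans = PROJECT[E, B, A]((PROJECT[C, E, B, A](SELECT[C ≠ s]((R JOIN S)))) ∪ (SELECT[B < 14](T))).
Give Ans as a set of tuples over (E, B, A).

Joining R and S on E yields {(15, d, 6, p, 3), (15, d, 6, p, 34), (19, s, 32, y, 11), (29, u, 18, y, 11), (7, m, 17, p, 3), (7, m, 17, p, 34)}.
Selection C ≠ s: {(15, d, 6, p, 3), (15, d, 6, p, 34), (29, u, 18, y, 11), (7, m, 17, p, 3), (7, m, 17, p, 34)}
π[C, E, B, A]: project onto (C, E, B, A) → {(d, p, 6, 3), (d, p, 6, 34), (m, p, 17, 3), (m, p, 17, 34), (u, y, 18, 11)}
Selection B < 14: {(m, u, 1, 38), (r, a, 3, 35), (v, c, 5, 5)}
Union: {(d, p, 6, 3), (d, p, 6, 34), (m, p, 17, 3), (m, p, 17, 34), (u, y, 18, 11)} with {(m, u, 1, 38), (r, a, 3, 35), (v, c, 5, 5)} → {(d, p, 6, 3), (d, p, 6, 34), (m, p, 17, 3), (m, p, 17, 34), (m, u, 1, 38), (r, a, 3, 35), (u, y, 18, 11), (v, c, 5, 5)}
π[E, B, A]: project onto (E, B, A) → {(a, 3, 35), (c, 5, 5), (p, 17, 3), (p, 17, 34), (p, 6, 3), (p, 6, 34), (u, 1, 38), (y, 18, 11)}

{(a, 3, 35), (c, 5, 5), (p, 17, 3), (p, 17, 34), (p, 6, 3), (p, 6, 34), (u, 1, 38), (y, 18, 11)}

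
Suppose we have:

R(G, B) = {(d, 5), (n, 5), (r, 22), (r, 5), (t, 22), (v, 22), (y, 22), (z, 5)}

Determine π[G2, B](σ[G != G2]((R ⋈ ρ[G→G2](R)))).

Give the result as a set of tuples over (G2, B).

ρ[G→G2]: schema becomes (G2, B); tuples unchanged.
R ⋈ ρ[G→G2](R) (natural join on B): {(d, 5, d), (d, 5, n), (d, 5, r), (d, 5, z), (n, 5, d), (n, 5, n), (n, 5, r), (n, 5, z), (r, 22, r), (r, 22, t), (r, 22, v), (r, 22, y), (r, 5, d), (r, 5, n), (r, 5, r), (r, 5, z), (t, 22, r), (t, 22, t), (t, 22, v), (t, 22, y), (v, 22, r), (v, 22, t), (v, 22, v), (v, 22, y), (y, 22, r), (y, 22, t), (y, 22, v), (y, 22, y), (z, 5, d), (z, 5, n), (z, 5, r), (z, 5, z)}
Selection G != G2: {(d, 5, n), (d, 5, r), (d, 5, z), (n, 5, d), (n, 5, r), (n, 5, z), (r, 22, t), (r, 22, v), (r, 22, y), (r, 5, d), (r, 5, n), (r, 5, z), (t, 22, r), (t, 22, v), (t, 22, y), (v, 22, r), (v, 22, t), (v, 22, y), (y, 22, r), (y, 22, t), (y, 22, v), (z, 5, d), (z, 5, n), (z, 5, r)}
π[G2, B]: project onto (G2, B) (16 duplicate(s) eliminated) → {(d, 5), (n, 5), (r, 22), (r, 5), (t, 22), (v, 22), (y, 22), (z, 5)}

{(d, 5), (n, 5), (r, 22), (r, 5), (t, 22), (v, 22), (y, 22), (z, 5)}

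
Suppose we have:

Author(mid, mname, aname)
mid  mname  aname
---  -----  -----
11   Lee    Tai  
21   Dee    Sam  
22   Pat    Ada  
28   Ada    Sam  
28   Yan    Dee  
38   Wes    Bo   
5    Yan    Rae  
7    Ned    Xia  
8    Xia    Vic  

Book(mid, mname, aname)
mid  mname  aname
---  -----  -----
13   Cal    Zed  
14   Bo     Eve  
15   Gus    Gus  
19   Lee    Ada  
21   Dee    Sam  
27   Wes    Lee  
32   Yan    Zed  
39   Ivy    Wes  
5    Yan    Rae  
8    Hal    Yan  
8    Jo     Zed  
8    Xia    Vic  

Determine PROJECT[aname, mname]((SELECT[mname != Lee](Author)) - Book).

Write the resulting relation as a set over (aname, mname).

{(Ada, Pat), (Bo, Wes), (Dee, Yan), (Sam, Ada), (Xia, Ned)}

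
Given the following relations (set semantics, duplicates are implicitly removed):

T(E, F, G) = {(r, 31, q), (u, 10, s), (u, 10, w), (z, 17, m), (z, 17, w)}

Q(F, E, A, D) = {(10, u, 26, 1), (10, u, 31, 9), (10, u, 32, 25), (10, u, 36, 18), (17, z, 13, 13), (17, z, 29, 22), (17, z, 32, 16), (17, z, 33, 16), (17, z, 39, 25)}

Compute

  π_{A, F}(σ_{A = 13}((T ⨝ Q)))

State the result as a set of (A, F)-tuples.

Joining T and Q on E, F yields {(u, 10, s, 26, 1), (u, 10, s, 31, 9), (u, 10, s, 32, 25), (u, 10, s, 36, 18), (u, 10, w, 26, 1), (u, 10, w, 31, 9), (u, 10, w, 32, 25), (u, 10, w, 36, 18), (z, 17, m, 13, 13), (z, 17, m, 29, 22), (z, 17, m, 32, 16), (z, 17, m, 33, 16), (z, 17, m, 39, 25), (z, 17, w, 13, 13), (z, 17, w, 29, 22), (z, 17, w, 32, 16), (z, 17, w, 33, 16), (z, 17, w, 39, 25)}.
Apply σ_{A = 13}; surviving tuples: {(z, 17, m, 13, 13), (z, 17, w, 13, 13)}
π[A, F]: project onto (A, F) (1 duplicate(s) eliminated) → {(13, 17)}

{(13, 17)}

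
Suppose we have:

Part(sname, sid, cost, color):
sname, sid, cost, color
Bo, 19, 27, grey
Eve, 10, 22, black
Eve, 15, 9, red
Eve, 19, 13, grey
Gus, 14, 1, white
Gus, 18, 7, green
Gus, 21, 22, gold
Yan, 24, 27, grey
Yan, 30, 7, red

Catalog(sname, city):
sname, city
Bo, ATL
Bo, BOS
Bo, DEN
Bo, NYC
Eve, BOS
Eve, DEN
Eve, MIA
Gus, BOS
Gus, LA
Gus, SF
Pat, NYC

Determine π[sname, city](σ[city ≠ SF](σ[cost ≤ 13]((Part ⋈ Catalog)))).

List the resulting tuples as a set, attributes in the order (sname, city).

Natural join on sname: {(Bo, 19, 27, grey, ATL), (Bo, 19, 27, grey, BOS), (Bo, 19, 27, grey, DEN), (Bo, 19, 27, grey, NYC), (Eve, 10, 22, black, BOS), (Eve, 10, 22, black, DEN), (Eve, 10, 22, black, MIA), (Eve, 15, 9, red, BOS), (Eve, 15, 9, red, DEN), (Eve, 15, 9, red, MIA), (Eve, 19, 13, grey, BOS), (Eve, 19, 13, grey, DEN), (Eve, 19, 13, grey, MIA), (Gus, 14, 1, white, BOS), (Gus, 14, 1, white, LA), (Gus, 14, 1, white, SF), (Gus, 18, 7, green, BOS), (Gus, 18, 7, green, LA), (Gus, 18, 7, green, SF), (Gus, 21, 22, gold, BOS), (Gus, 21, 22, gold, LA), (Gus, 21, 22, gold, SF)}
Filtering on cost ≤ 13 leaves {(Eve, 15, 9, red, BOS), (Eve, 15, 9, red, DEN), (Eve, 15, 9, red, MIA), (Eve, 19, 13, grey, BOS), (Eve, 19, 13, grey, DEN), (Eve, 19, 13, grey, MIA), (Gus, 14, 1, white, BOS), (Gus, 14, 1, white, LA), (Gus, 14, 1, white, SF), (Gus, 18, 7, green, BOS), (Gus, 18, 7, green, LA), (Gus, 18, 7, green, SF)}.
Filtering on city ≠ SF leaves {(Eve, 15, 9, red, BOS), (Eve, 15, 9, red, DEN), (Eve, 15, 9, red, MIA), (Eve, 19, 13, grey, BOS), (Eve, 19, 13, grey, DEN), (Eve, 19, 13, grey, MIA), (Gus, 14, 1, white, BOS), (Gus, 14, 1, white, LA), (Gus, 18, 7, green, BOS), (Gus, 18, 7, green, LA)}.
π_{sname, city} gives {(Eve, BOS), (Eve, DEN), (Eve, MIA), (Gus, BOS), (Gus, LA)} (5 duplicate(s) eliminated).

{(Eve, BOS), (Eve, DEN), (Eve, MIA), (Gus, BOS), (Gus, LA)}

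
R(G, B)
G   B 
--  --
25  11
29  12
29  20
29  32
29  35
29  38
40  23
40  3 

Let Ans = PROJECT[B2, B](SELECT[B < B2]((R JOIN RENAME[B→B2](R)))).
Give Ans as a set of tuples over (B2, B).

ρ[B→B2]: schema becomes (G, B2); tuples unchanged.
Natural join on G: {(25, 11, 11), (29, 12, 12), (29, 12, 20), (29, 12, 32), (29, 12, 35), (29, 12, 38), (29, 20, 12), (29, 20, 20), (29, 20, 32), (29, 20, 35), (29, 20, 38), (29, 32, 12), (29, 32, 20), (29, 32, 32), (29, 32, 35), (29, 32, 38), (29, 35, 12), (29, 35, 20), (29, 35, 32), (29, 35, 35), (29, 35, 38), (29, 38, 12), (29, 38, 20), (29, 38, 32), (29, 38, 35), (29, 38, 38), (40, 23, 23), (40, 23, 3), (40, 3, 23), (40, 3, 3)}
Selection B < B2: {(29, 12, 20), (29, 12, 32), (29, 12, 35), (29, 12, 38), (29, 20, 32), (29, 20, 35), (29, 20, 38), (29, 32, 35), (29, 32, 38), (29, 35, 38), (40, 3, 23)}
Keep only column(s) B2, B: {(20, 12), (23, 3), (32, 12), (32, 20), (35, 12), (35, 20), (35, 32), (38, 12), (38, 20), (38, 32), (38, 35)}

{(20, 12), (23, 3), (32, 12), (32, 20), (35, 12), (35, 20), (35, 32), (38, 12), (38, 20), (38, 32), (38, 35)}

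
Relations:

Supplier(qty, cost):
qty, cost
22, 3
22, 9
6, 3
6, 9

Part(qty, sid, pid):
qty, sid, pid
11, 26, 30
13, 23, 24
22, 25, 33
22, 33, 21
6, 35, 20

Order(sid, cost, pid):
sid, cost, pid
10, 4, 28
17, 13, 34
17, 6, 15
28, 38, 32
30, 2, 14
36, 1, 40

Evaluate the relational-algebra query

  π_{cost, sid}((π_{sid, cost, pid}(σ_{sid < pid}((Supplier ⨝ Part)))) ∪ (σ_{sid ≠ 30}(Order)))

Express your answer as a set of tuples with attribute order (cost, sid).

{(1, 36), (13, 17), (3, 25), (38, 28), (4, 10), (6, 17), (9, 25)}

Joining Supplier and Part on qty yields {(22, 3, 25, 33), (22, 3, 33, 21), (22, 9, 25, 33), (22, 9, 33, 21), (6, 3, 35, 20), (6, 9, 35, 20)}.
Apply σ_{sid < pid}; surviving tuples: {(22, 3, 25, 33), (22, 9, 25, 33)}
Projecting to sid, cost, pid: {(25, 3, 33), (25, 9, 33)}
Apply σ_{sid ≠ 30}; surviving tuples: {(10, 4, 28), (17, 13, 34), (17, 6, 15), (28, 38, 32), (36, 1, 40)}
Taking the union: {(10, 4, 28), (17, 13, 34), (17, 6, 15), (25, 3, 33), (25, 9, 33), (28, 38, 32), (36, 1, 40)}
Projecting to cost, sid: {(1, 36), (13, 17), (3, 25), (38, 28), (4, 10), (6, 17), (9, 25)}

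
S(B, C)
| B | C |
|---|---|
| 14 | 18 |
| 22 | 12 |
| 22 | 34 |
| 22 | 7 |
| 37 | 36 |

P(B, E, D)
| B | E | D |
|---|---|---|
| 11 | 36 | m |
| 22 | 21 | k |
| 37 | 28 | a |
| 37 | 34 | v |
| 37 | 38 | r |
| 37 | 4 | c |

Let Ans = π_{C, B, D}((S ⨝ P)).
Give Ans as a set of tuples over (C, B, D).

S ⋈ P (natural join on B): {(22, 12, 21, k), (22, 34, 21, k), (22, 7, 21, k), (37, 36, 28, a), (37, 36, 34, v), (37, 36, 38, r), (37, 36, 4, c)}
Projecting to C, B, D: {(12, 22, k), (34, 22, k), (36, 37, a), (36, 37, c), (36, 37, r), (36, 37, v), (7, 22, k)}

{(12, 22, k), (34, 22, k), (36, 37, a), (36, 37, c), (36, 37, r), (36, 37, v), (7, 22, k)}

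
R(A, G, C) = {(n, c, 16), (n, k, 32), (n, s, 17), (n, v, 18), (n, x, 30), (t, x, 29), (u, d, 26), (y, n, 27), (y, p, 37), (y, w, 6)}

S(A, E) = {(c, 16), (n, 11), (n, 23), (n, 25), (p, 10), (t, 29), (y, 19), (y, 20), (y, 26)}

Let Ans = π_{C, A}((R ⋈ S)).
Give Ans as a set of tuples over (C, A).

{(16, n), (17, n), (18, n), (27, y), (29, t), (30, n), (32, n), (37, y), (6, y)}

Natural join on A: {(n, c, 16, 11), (n, c, 16, 23), (n, c, 16, 25), (n, k, 32, 11), (n, k, 32, 23), (n, k, 32, 25), (n, s, 17, 11), (n, s, 17, 23), (n, s, 17, 25), (n, v, 18, 11), (n, v, 18, 23), (n, v, 18, 25), (n, x, 30, 11), (n, x, 30, 23), (n, x, 30, 25), (t, x, 29, 29), (y, n, 27, 19), (y, n, 27, 20), (y, n, 27, 26), (y, p, 37, 19), (y, p, 37, 20), (y, p, 37, 26), (y, w, 6, 19), (y, w, 6, 20), (y, w, 6, 26)}
π[C, A]: project onto (C, A) (16 duplicate(s) eliminated) → {(16, n), (17, n), (18, n), (27, y), (29, t), (30, n), (32, n), (37, y), (6, y)}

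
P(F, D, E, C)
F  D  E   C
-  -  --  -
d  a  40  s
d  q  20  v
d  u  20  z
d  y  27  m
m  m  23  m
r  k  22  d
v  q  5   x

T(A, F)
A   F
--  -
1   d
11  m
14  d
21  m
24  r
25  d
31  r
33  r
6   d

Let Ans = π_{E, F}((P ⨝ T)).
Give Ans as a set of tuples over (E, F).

Natural join on F: {(d, a, 40, s, 1), (d, a, 40, s, 14), (d, a, 40, s, 25), (d, a, 40, s, 6), (d, q, 20, v, 1), (d, q, 20, v, 14), (d, q, 20, v, 25), (d, q, 20, v, 6), (d, u, 20, z, 1), (d, u, 20, z, 14), (d, u, 20, z, 25), (d, u, 20, z, 6), (d, y, 27, m, 1), (d, y, 27, m, 14), (d, y, 27, m, 25), (d, y, 27, m, 6), (m, m, 23, m, 11), (m, m, 23, m, 21), (r, k, 22, d, 24), (r, k, 22, d, 31), (r, k, 22, d, 33)}
Projecting to E, F (16 duplicate(s) eliminated): {(20, d), (22, r), (23, m), (27, d), (40, d)}

{(20, d), (22, r), (23, m), (27, d), (40, d)}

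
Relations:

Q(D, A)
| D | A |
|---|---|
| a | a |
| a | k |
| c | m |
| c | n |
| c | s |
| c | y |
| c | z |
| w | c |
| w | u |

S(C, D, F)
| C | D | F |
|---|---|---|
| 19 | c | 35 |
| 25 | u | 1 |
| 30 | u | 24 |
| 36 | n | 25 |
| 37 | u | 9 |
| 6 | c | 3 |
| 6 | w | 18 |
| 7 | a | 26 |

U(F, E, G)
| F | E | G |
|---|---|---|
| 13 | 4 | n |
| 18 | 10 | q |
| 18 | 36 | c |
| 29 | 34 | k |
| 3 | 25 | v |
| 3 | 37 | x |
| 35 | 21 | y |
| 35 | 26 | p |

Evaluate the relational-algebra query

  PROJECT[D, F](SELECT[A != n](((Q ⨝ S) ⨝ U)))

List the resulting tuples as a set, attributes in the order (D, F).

Natural join on D: {(a, a, 7, 26), (a, k, 7, 26), (c, m, 19, 35), (c, m, 6, 3), (c, n, 19, 35), (c, n, 6, 3), (c, s, 19, 35), (c, s, 6, 3), (c, y, 19, 35), (c, y, 6, 3), (c, z, 19, 35), (c, z, 6, 3), (w, c, 6, 18), (w, u, 6, 18)}
Natural join on F: {(c, m, 19, 35, 21, y), (c, m, 19, 35, 26, p), (c, m, 6, 3, 25, v), (c, m, 6, 3, 37, x), (c, n, 19, 35, 21, y), (c, n, 19, 35, 26, p), (c, n, 6, 3, 25, v), (c, n, 6, 3, 37, x), (c, s, 19, 35, 21, y), (c, s, 19, 35, 26, p), (c, s, 6, 3, 25, v), (c, s, 6, 3, 37, x), (c, y, 19, 35, 21, y), (c, y, 19, 35, 26, p), (c, y, 6, 3, 25, v), (c, y, 6, 3, 37, x), (c, z, 19, 35, 21, y), (c, z, 19, 35, 26, p), (c, z, 6, 3, 25, v), (c, z, 6, 3, 37, x), (w, c, 6, 18, 10, q), (w, c, 6, 18, 36, c), (w, u, 6, 18, 10, q), (w, u, 6, 18, 36, c)}
Filtering on A != n leaves {(c, m, 19, 35, 21, y), (c, m, 19, 35, 26, p), (c, m, 6, 3, 25, v), (c, m, 6, 3, 37, x), (c, s, 19, 35, 21, y), (c, s, 19, 35, 26, p), (c, s, 6, 3, 25, v), (c, s, 6, 3, 37, x), (c, y, 19, 35, 21, y), (c, y, 19, 35, 26, p), (c, y, 6, 3, 25, v), (c, y, 6, 3, 37, x), (c, z, 19, 35, 21, y), (c, z, 19, 35, 26, p), (c, z, 6, 3, 25, v), (c, z, 6, 3, 37, x), (w, c, 6, 18, 10, q), (w, c, 6, 18, 36, c), (w, u, 6, 18, 10, q), (w, u, 6, 18, 36, c)}.
π[D, F]: project onto (D, F) (17 duplicate(s) eliminated) → {(c, 3), (c, 35), (w, 18)}

{(c, 3), (c, 35), (w, 18)}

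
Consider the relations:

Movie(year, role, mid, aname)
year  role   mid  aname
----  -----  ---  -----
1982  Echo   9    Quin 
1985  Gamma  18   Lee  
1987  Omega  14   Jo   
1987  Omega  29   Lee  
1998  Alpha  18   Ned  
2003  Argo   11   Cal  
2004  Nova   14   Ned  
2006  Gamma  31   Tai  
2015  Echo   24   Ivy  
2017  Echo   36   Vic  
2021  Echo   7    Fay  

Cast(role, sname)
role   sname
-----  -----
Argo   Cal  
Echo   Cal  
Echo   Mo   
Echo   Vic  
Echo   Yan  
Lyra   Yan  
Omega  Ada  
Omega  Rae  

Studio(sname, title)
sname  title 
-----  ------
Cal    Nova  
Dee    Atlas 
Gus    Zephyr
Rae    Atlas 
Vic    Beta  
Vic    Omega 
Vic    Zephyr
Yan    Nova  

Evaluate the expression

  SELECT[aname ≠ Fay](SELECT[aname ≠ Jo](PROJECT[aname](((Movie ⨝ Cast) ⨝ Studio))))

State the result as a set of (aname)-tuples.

{Cal, Ivy, Lee, Quin, Vic}

Movie ⋈ Cast (natural join on role): {(1982, Echo, 9, Quin, Cal), (1982, Echo, 9, Quin, Mo), (1982, Echo, 9, Quin, Vic), (1982, Echo, 9, Quin, Yan), (1987, Omega, 14, Jo, Ada), (1987, Omega, 14, Jo, Rae), (1987, Omega, 29, Lee, Ada), (1987, Omega, 29, Lee, Rae), (2003, Argo, 11, Cal, Cal), (2015, Echo, 24, Ivy, Cal), (2015, Echo, 24, Ivy, Mo), (2015, Echo, 24, Ivy, Vic), (2015, Echo, 24, Ivy, Yan), (2017, Echo, 36, Vic, Cal), (2017, Echo, 36, Vic, Mo), (2017, Echo, 36, Vic, Vic), (2017, Echo, 36, Vic, Yan), (2021, Echo, 7, Fay, Cal), (2021, Echo, 7, Fay, Mo), (2021, Echo, 7, Fay, Vic), (2021, Echo, 7, Fay, Yan)}
(Movie ⨝ Cast) ⋈ Studio (natural join on sname): {(1982, Echo, 9, Quin, Cal, Nova), (1982, Echo, 9, Quin, Vic, Beta), (1982, Echo, 9, Quin, Vic, Omega), (1982, Echo, 9, Quin, Vic, Zephyr), (1982, Echo, 9, Quin, Yan, Nova), (1987, Omega, 14, Jo, Rae, Atlas), (1987, Omega, 29, Lee, Rae, Atlas), (2003, Argo, 11, Cal, Cal, Nova), (2015, Echo, 24, Ivy, Cal, Nova), (2015, Echo, 24, Ivy, Vic, Beta), (2015, Echo, 24, Ivy, Vic, Omega), (2015, Echo, 24, Ivy, Vic, Zephyr), (2015, Echo, 24, Ivy, Yan, Nova), (2017, Echo, 36, Vic, Cal, Nova), (2017, Echo, 36, Vic, Vic, Beta), (2017, Echo, 36, Vic, Vic, Omega), (2017, Echo, 36, Vic, Vic, Zephyr), (2017, Echo, 36, Vic, Yan, Nova), (2021, Echo, 7, Fay, Cal, Nova), (2021, Echo, 7, Fay, Vic, Beta), (2021, Echo, 7, Fay, Vic, Omega), (2021, Echo, 7, Fay, Vic, Zephyr), (2021, Echo, 7, Fay, Yan, Nova)}
π[aname]: project onto (aname) (16 duplicate(s) eliminated) → {Cal, Fay, Ivy, Jo, Lee, Quin, Vic}
Filtering on aname ≠ Jo leaves {Cal, Fay, Ivy, Lee, Quin, Vic}.
Filtering on aname ≠ Fay leaves {Cal, Ivy, Lee, Quin, Vic}.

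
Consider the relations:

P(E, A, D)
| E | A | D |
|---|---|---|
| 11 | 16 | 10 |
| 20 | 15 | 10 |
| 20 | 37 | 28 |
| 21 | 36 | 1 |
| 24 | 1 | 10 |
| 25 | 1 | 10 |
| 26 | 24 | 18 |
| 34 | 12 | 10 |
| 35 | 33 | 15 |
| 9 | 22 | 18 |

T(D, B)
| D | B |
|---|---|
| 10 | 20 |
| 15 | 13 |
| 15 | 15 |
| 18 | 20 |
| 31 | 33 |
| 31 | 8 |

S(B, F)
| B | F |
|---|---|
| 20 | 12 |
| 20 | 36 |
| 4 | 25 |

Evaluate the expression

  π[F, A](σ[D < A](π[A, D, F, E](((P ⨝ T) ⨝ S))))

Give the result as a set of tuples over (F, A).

{(12, 12), (12, 15), (12, 16), (12, 22), (12, 24), (36, 12), (36, 15), (36, 16), (36, 22), (36, 24)}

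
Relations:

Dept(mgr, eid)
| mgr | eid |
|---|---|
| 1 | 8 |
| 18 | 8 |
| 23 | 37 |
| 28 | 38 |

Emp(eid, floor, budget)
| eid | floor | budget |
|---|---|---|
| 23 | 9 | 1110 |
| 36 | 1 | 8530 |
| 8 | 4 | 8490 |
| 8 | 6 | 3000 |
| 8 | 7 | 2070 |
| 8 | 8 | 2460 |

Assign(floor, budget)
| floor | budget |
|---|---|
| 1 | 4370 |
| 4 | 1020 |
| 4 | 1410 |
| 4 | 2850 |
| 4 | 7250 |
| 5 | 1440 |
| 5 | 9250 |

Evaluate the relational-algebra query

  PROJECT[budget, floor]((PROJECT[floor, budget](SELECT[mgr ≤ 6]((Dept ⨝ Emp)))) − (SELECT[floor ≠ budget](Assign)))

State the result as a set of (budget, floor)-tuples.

Natural join on eid: {(1, 8, 4, 8490), (1, 8, 6, 3000), (1, 8, 7, 2070), (1, 8, 8, 2460), (18, 8, 4, 8490), (18, 8, 6, 3000), (18, 8, 7, 2070), (18, 8, 8, 2460)}
Apply σ_{mgr ≤ 6}; surviving tuples: {(1, 8, 4, 8490), (1, 8, 6, 3000), (1, 8, 7, 2070), (1, 8, 8, 2460)}
Projecting to floor, budget: {(4, 8490), (6, 3000), (7, 2070), (8, 2460)}
Apply σ_{floor ≠ budget}; surviving tuples: {(1, 4370), (4, 1020), (4, 1410), (4, 2850), (4, 7250), (5, 1440), (5, 9250)}
Set difference of the two operands is {(4, 8490), (6, 3000), (7, 2070), (8, 2460)}.
Projecting to budget, floor: {(2070, 7), (2460, 8), (3000, 6), (8490, 4)}

{(2070, 7), (2460, 8), (3000, 6), (8490, 4)}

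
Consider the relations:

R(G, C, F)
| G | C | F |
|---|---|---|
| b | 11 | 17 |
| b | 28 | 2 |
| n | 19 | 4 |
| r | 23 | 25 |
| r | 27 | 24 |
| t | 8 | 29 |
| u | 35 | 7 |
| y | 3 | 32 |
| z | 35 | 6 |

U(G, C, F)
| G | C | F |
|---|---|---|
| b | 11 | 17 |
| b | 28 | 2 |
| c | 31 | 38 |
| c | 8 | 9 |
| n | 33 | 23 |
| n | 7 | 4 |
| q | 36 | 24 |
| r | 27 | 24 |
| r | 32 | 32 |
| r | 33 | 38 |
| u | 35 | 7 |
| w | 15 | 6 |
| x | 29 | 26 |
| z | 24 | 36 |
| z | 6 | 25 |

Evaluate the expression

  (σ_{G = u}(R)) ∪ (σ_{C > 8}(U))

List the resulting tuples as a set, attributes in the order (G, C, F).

Selection G = u: {(u, 35, 7)}
Selection C > 8: {(b, 11, 17), (b, 28, 2), (c, 31, 38), (n, 33, 23), (q, 36, 24), (r, 27, 24), (r, 32, 32), (r, 33, 38), (u, 35, 7), (w, 15, 6), (x, 29, 26), (z, 24, 36)}
Taking the union: {(b, 11, 17), (b, 28, 2), (c, 31, 38), (n, 33, 23), (q, 36, 24), (r, 27, 24), (r, 32, 32), (r, 33, 38), (u, 35, 7), (w, 15, 6), (x, 29, 26), (z, 24, 36)}

{(b, 11, 17), (b, 28, 2), (c, 31, 38), (n, 33, 23), (q, 36, 24), (r, 27, 24), (r, 32, 32), (r, 33, 38), (u, 35, 7), (w, 15, 6), (x, 29, 26), (z, 24, 36)}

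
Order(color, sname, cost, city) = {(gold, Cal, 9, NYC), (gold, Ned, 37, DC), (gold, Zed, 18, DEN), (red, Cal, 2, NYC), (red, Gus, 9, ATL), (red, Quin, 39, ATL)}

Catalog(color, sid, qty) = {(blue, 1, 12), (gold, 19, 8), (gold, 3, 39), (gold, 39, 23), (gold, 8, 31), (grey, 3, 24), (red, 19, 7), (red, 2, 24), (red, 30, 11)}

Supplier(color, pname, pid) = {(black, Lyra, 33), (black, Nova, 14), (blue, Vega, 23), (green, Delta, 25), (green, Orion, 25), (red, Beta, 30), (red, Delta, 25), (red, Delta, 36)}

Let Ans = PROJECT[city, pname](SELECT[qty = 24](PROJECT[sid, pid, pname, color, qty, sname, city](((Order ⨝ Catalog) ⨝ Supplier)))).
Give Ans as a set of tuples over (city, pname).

{(ATL, Beta), (ATL, Delta), (NYC, Beta), (NYC, Delta)}

Order ⋈ Catalog (natural join on color): {(gold, Cal, 9, NYC, 19, 8), (gold, Cal, 9, NYC, 3, 39), (gold, Cal, 9, NYC, 39, 23), (gold, Cal, 9, NYC, 8, 31), (gold, Ned, 37, DC, 19, 8), (gold, Ned, 37, DC, 3, 39), (gold, Ned, 37, DC, 39, 23), (gold, Ned, 37, DC, 8, 31), (gold, Zed, 18, DEN, 19, 8), (gold, Zed, 18, DEN, 3, 39), (gold, Zed, 18, DEN, 39, 23), (gold, Zed, 18, DEN, 8, 31), (red, Cal, 2, NYC, 19, 7), (red, Cal, 2, NYC, 2, 24), (red, Cal, 2, NYC, 30, 11), (red, Gus, 9, ATL, 19, 7), (red, Gus, 9, ATL, 2, 24), (red, Gus, 9, ATL, 30, 11), (red, Quin, 39, ATL, 19, 7), (red, Quin, 39, ATL, 2, 24), (red, Quin, 39, ATL, 30, 11)}
(Order ⨝ Catalog) ⋈ Supplier (natural join on color): {(red, Cal, 2, NYC, 19, 7, Beta, 30), (red, Cal, 2, NYC, 19, 7, Delta, 25), (red, Cal, 2, NYC, 19, 7, Delta, 36), (red, Cal, 2, NYC, 2, 24, Beta, 30), (red, Cal, 2, NYC, 2, 24, Delta, 25), (red, Cal, 2, NYC, 2, 24, Delta, 36), (red, Cal, 2, NYC, 30, 11, Beta, 30), (red, Cal, 2, NYC, 30, 11, Delta, 25), (red, Cal, 2, NYC, 30, 11, Delta, 36), (red, Gus, 9, ATL, 19, 7, Beta, 30), (red, Gus, 9, ATL, 19, 7, Delta, 25), (red, Gus, 9, ATL, 19, 7, Delta, 36), (red, Gus, 9, ATL, 2, 24, Beta, 30), (red, Gus, 9, ATL, 2, 24, Delta, 25), (red, Gus, 9, ATL, 2, 24, Delta, 36), (red, Gus, 9, ATL, 30, 11, Beta, 30), (red, Gus, 9, ATL, 30, 11, Delta, 25), (red, Gus, 9, ATL, 30, 11, Delta, 36), (red, Quin, 39, ATL, 19, 7, Beta, 30), (red, Quin, 39, ATL, 19, 7, Delta, 25), (red, Quin, 39, ATL, 19, 7, Delta, 36), (red, Quin, 39, ATL, 2, 24, Beta, 30), (red, Quin, 39, ATL, 2, 24, Delta, 25), (red, Quin, 39, ATL, 2, 24, Delta, 36), (red, Quin, 39, ATL, 30, 11, Beta, 30), (red, Quin, 39, ATL, 30, 11, Delta, 25), (red, Quin, 39, ATL, 30, 11, Delta, 36)}
π_{sid, pid, pname, color, qty, sname, city} gives {(19, 25, Delta, red, 7, Cal, NYC), (19, 25, Delta, red, 7, Gus, ATL), (19, 25, Delta, red, 7, Quin, ATL), (19, 30, Beta, red, 7, Cal, NYC), (19, 30, Beta, red, 7, Gus, ATL), (19, 30, Beta, red, 7, Quin, ATL), (19, 36, Delta, red, 7, Cal, NYC), (19, 36, Delta, red, 7, Gus, ATL), (19, 36, Delta, red, 7, Quin, ATL), (2, 25, Delta, red, 24, Cal, NYC), (2, 25, Delta, red, 24, Gus, ATL), (2, 25, Delta, red, 24, Quin, ATL), (2, 30, Beta, red, 24, Cal, NYC), (2, 30, Beta, red, 24, Gus, ATL), (2, 30, Beta, red, 24, Quin, ATL), (2, 36, Delta, red, 24, Cal, NYC), (2, 36, Delta, red, 24, Gus, ATL), (2, 36, Delta, red, 24, Quin, ATL), (30, 25, Delta, red, 11, Cal, NYC), (30, 25, Delta, red, 11, Gus, ATL), (30, 25, Delta, red, 11, Quin, ATL), (30, 30, Beta, red, 11, Cal, NYC), (30, 30, Beta, red, 11, Gus, ATL), (30, 30, Beta, red, 11, Quin, ATL), (30, 36, Delta, red, 11, Cal, NYC), (30, 36, Delta, red, 11, Gus, ATL), (30, 36, Delta, red, 11, Quin, ATL)}.
Apply σ_{qty = 24}; surviving tuples: {(2, 25, Delta, red, 24, Cal, NYC), (2, 25, Delta, red, 24, Gus, ATL), (2, 25, Delta, red, 24, Quin, ATL), (2, 30, Beta, red, 24, Cal, NYC), (2, 30, Beta, red, 24, Gus, ATL), (2, 30, Beta, red, 24, Quin, ATL), (2, 36, Delta, red, 24, Cal, NYC), (2, 36, Delta, red, 24, Gus, ATL), (2, 36, Delta, red, 24, Quin, ATL)}
π_{city, pname} gives {(ATL, Beta), (ATL, Delta), (NYC, Beta), (NYC, Delta)} (5 duplicate(s) eliminated).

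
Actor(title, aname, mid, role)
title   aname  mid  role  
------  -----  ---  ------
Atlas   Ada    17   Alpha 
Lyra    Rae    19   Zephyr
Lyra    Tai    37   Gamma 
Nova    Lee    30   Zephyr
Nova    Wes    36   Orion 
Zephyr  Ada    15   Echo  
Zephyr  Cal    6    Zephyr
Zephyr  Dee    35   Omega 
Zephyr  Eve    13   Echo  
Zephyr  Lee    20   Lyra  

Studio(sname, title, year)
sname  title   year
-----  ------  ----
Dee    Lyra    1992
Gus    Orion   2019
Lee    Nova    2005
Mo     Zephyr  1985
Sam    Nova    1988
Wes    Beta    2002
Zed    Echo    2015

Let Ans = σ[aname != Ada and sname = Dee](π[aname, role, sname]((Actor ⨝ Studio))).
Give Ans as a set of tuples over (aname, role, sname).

{(Rae, Zephyr, Dee), (Tai, Gamma, Dee)}

Actor ⋈ Studio (natural join on title): {(Lyra, Rae, 19, Zephyr, Dee, 1992), (Lyra, Tai, 37, Gamma, Dee, 1992), (Nova, Lee, 30, Zephyr, Lee, 2005), (Nova, Lee, 30, Zephyr, Sam, 1988), (Nova, Wes, 36, Orion, Lee, 2005), (Nova, Wes, 36, Orion, Sam, 1988), (Zephyr, Ada, 15, Echo, Mo, 1985), (Zephyr, Cal, 6, Zephyr, Mo, 1985), (Zephyr, Dee, 35, Omega, Mo, 1985), (Zephyr, Eve, 13, Echo, Mo, 1985), (Zephyr, Lee, 20, Lyra, Mo, 1985)}
π[aname, role, sname]: project onto (aname, role, sname) → {(Ada, Echo, Mo), (Cal, Zephyr, Mo), (Dee, Omega, Mo), (Eve, Echo, Mo), (Lee, Lyra, Mo), (Lee, Zephyr, Lee), (Lee, Zephyr, Sam), (Rae, Zephyr, Dee), (Tai, Gamma, Dee), (Wes, Orion, Lee), (Wes, Orion, Sam)}
Filtering on aname != Ada and sname = Dee leaves {(Rae, Zephyr, Dee), (Tai, Gamma, Dee)}.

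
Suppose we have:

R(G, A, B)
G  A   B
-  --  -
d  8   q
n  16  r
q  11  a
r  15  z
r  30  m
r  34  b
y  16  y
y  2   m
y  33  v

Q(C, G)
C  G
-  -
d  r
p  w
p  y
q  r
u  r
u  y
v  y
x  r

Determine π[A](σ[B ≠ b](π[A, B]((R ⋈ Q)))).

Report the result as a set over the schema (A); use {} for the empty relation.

Natural join on G: {(r, 15, z, d), (r, 15, z, q), (r, 15, z, u), (r, 15, z, x), (r, 30, m, d), (r, 30, m, q), (r, 30, m, u), (r, 30, m, x), (r, 34, b, d), (r, 34, b, q), (r, 34, b, u), (r, 34, b, x), (y, 16, y, p), (y, 16, y, u), (y, 16, y, v), (y, 2, m, p), (y, 2, m, u), (y, 2, m, v), (y, 33, v, p), (y, 33, v, u), (y, 33, v, v)}
Projecting to A, B (15 duplicate(s) eliminated): {(15, z), (16, y), (2, m), (30, m), (33, v), (34, b)}
Selection B ≠ b: {(15, z), (16, y), (2, m), (30, m), (33, v)}
Projecting to A: {15, 16, 2, 30, 33}

{15, 16, 2, 30, 33}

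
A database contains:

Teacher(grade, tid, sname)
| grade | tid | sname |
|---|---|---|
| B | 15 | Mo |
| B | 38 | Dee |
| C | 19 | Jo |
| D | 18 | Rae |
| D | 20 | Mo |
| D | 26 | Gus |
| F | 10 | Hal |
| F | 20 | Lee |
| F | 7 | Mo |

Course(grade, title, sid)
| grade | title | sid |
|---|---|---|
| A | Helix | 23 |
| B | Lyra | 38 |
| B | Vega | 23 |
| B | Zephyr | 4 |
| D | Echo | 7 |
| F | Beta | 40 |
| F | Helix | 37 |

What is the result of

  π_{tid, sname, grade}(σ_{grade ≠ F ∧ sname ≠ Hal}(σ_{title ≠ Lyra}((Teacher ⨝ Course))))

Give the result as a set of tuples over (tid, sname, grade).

{(15, Mo, B), (18, Rae, D), (20, Mo, D), (26, Gus, D), (38, Dee, B)}

Joining Teacher and Course on grade yields {(B, 15, Mo, Lyra, 38), (B, 15, Mo, Vega, 23), (B, 15, Mo, Zephyr, 4), (B, 38, Dee, Lyra, 38), (B, 38, Dee, Vega, 23), (B, 38, Dee, Zephyr, 4), (D, 18, Rae, Echo, 7), (D, 20, Mo, Echo, 7), (D, 26, Gus, Echo, 7), (F, 10, Hal, Beta, 40), (F, 10, Hal, Helix, 37), (F, 20, Lee, Beta, 40), (F, 20, Lee, Helix, 37), (F, 7, Mo, Beta, 40), (F, 7, Mo, Helix, 37)}.
Apply σ_{title ≠ Lyra}; surviving tuples: {(B, 15, Mo, Vega, 23), (B, 15, Mo, Zephyr, 4), (B, 38, Dee, Vega, 23), (B, 38, Dee, Zephyr, 4), (D, 18, Rae, Echo, 7), (D, 20, Mo, Echo, 7), (D, 26, Gus, Echo, 7), (F, 10, Hal, Beta, 40), (F, 10, Hal, Helix, 37), (F, 20, Lee, Beta, 40), (F, 20, Lee, Helix, 37), (F, 7, Mo, Beta, 40), (F, 7, Mo, Helix, 37)}
Apply σ_{grade ≠ F ∧ sname ≠ Hal}; surviving tuples: {(B, 15, Mo, Vega, 23), (B, 15, Mo, Zephyr, 4), (B, 38, Dee, Vega, 23), (B, 38, Dee, Zephyr, 4), (D, 18, Rae, Echo, 7), (D, 20, Mo, Echo, 7), (D, 26, Gus, Echo, 7)}
Keep only column(s) tid, sname, grade (2 duplicate(s) eliminated): {(15, Mo, B), (18, Rae, D), (20, Mo, D), (26, Gus, D), (38, Dee, B)}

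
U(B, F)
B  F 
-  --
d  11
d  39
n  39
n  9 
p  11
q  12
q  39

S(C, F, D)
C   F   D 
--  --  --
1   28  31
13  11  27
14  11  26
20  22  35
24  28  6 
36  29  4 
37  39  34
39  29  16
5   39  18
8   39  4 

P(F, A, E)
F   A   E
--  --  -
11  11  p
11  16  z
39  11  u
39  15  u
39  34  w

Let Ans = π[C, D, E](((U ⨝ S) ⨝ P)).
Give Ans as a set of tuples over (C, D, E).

{(13, 27, p), (13, 27, z), (14, 26, p), (14, 26, z), (37, 34, u), (37, 34, w), (5, 18, u), (5, 18, w), (8, 4, u), (8, 4, w)}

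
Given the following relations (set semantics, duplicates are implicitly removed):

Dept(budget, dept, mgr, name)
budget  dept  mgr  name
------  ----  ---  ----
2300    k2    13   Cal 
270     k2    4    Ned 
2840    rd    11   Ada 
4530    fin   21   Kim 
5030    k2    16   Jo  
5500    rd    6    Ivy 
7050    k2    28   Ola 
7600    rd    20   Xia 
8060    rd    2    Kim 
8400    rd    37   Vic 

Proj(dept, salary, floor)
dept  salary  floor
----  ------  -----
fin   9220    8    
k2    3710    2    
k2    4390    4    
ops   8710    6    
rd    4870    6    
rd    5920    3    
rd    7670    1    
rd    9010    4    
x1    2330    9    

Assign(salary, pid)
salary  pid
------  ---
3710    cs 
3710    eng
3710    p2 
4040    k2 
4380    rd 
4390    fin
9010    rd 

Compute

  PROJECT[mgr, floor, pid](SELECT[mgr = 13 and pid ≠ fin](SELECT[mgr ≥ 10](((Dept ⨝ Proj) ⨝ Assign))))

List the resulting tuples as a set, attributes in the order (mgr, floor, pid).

{(13, 2, cs), (13, 2, eng), (13, 2, p2)}

Dept ⋈ Proj (natural join on dept): {(2300, k2, 13, Cal, 3710, 2), (2300, k2, 13, Cal, 4390, 4), (270, k2, 4, Ned, 3710, 2), (270, k2, 4, Ned, 4390, 4), (2840, rd, 11, Ada, 4870, 6), (2840, rd, 11, Ada, 5920, 3), (2840, rd, 11, Ada, 7670, 1), (2840, rd, 11, Ada, 9010, 4), (4530, fin, 21, Kim, 9220, 8), (5030, k2, 16, Jo, 3710, 2), (5030, k2, 16, Jo, 4390, 4), (5500, rd, 6, Ivy, 4870, 6), (5500, rd, 6, Ivy, 5920, 3), (5500, rd, 6, Ivy, 7670, 1), (5500, rd, 6, Ivy, 9010, 4), (7050, k2, 28, Ola, 3710, 2), (7050, k2, 28, Ola, 4390, 4), (7600, rd, 20, Xia, 4870, 6), (7600, rd, 20, Xia, 5920, 3), (7600, rd, 20, Xia, 7670, 1), (7600, rd, 20, Xia, 9010, 4), (8060, rd, 2, Kim, 4870, 6), (8060, rd, 2, Kim, 5920, 3), (8060, rd, 2, Kim, 7670, 1), (8060, rd, 2, Kim, 9010, 4), (8400, rd, 37, Vic, 4870, 6), (8400, rd, 37, Vic, 5920, 3), (8400, rd, 37, Vic, 7670, 1), (8400, rd, 37, Vic, 9010, 4)}
(Dept ⨝ Proj) ⋈ Assign (natural join on salary): {(2300, k2, 13, Cal, 3710, 2, cs), (2300, k2, 13, Cal, 3710, 2, eng), (2300, k2, 13, Cal, 3710, 2, p2), (2300, k2, 13, Cal, 4390, 4, fin), (270, k2, 4, Ned, 3710, 2, cs), (270, k2, 4, Ned, 3710, 2, eng), (270, k2, 4, Ned, 3710, 2, p2), (270, k2, 4, Ned, 4390, 4, fin), (2840, rd, 11, Ada, 9010, 4, rd), (5030, k2, 16, Jo, 3710, 2, cs), (5030, k2, 16, Jo, 3710, 2, eng), (5030, k2, 16, Jo, 3710, 2, p2), (5030, k2, 16, Jo, 4390, 4, fin), (5500, rd, 6, Ivy, 9010, 4, rd), (7050, k2, 28, Ola, 3710, 2, cs), (7050, k2, 28, Ola, 3710, 2, eng), (7050, k2, 28, Ola, 3710, 2, p2), (7050, k2, 28, Ola, 4390, 4, fin), (7600, rd, 20, Xia, 9010, 4, rd), (8060, rd, 2, Kim, 9010, 4, rd), (8400, rd, 37, Vic, 9010, 4, rd)}
Filtering on mgr ≥ 10 leaves {(2300, k2, 13, Cal, 3710, 2, cs), (2300, k2, 13, Cal, 3710, 2, eng), (2300, k2, 13, Cal, 3710, 2, p2), (2300, k2, 13, Cal, 4390, 4, fin), (2840, rd, 11, Ada, 9010, 4, rd), (5030, k2, 16, Jo, 3710, 2, cs), (5030, k2, 16, Jo, 3710, 2, eng), (5030, k2, 16, Jo, 3710, 2, p2), (5030, k2, 16, Jo, 4390, 4, fin), (7050, k2, 28, Ola, 3710, 2, cs), (7050, k2, 28, Ola, 3710, 2, eng), (7050, k2, 28, Ola, 3710, 2, p2), (7050, k2, 28, Ola, 4390, 4, fin), (7600, rd, 20, Xia, 9010, 4, rd), (8400, rd, 37, Vic, 9010, 4, rd)}.
Filtering on mgr = 13 and pid ≠ fin leaves {(2300, k2, 13, Cal, 3710, 2, cs), (2300, k2, 13, Cal, 3710, 2, eng), (2300, k2, 13, Cal, 3710, 2, p2)}.
π[mgr, floor, pid]: project onto (mgr, floor, pid) → {(13, 2, cs), (13, 2, eng), (13, 2, p2)}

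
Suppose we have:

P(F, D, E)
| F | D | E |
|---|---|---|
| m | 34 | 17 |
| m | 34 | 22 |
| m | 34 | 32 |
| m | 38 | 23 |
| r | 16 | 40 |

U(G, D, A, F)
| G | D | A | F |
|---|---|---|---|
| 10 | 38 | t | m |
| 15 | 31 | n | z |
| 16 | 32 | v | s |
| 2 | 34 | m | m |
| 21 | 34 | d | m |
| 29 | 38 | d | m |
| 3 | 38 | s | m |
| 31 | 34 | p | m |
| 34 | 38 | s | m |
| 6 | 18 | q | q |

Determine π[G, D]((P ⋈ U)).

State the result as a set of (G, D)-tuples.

{(10, 38), (2, 34), (21, 34), (29, 38), (3, 38), (31, 34), (34, 38)}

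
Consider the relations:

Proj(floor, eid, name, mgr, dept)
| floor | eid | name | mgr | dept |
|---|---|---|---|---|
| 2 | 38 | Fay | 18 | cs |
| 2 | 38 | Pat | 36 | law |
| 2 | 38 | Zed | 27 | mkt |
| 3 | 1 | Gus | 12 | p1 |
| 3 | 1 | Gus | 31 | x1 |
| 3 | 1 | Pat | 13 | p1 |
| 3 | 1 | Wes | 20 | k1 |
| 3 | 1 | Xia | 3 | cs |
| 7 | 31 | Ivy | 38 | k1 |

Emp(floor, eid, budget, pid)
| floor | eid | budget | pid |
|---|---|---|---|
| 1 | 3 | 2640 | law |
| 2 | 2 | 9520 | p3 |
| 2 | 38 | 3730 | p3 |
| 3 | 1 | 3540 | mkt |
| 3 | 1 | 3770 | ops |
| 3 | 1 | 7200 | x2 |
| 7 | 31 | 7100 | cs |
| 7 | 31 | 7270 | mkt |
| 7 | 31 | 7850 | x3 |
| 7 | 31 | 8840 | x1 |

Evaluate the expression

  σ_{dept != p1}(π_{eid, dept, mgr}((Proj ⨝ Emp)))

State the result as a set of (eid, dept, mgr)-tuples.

Joining Proj and Emp on floor, eid yields {(2, 38, Fay, 18, cs, 3730, p3), (2, 38, Pat, 36, law, 3730, p3), (2, 38, Zed, 27, mkt, 3730, p3), (3, 1, Gus, 12, p1, 3540, mkt), (3, 1, Gus, 12, p1, 3770, ops), (3, 1, Gus, 12, p1, 7200, x2), (3, 1, Gus, 31, x1, 3540, mkt), (3, 1, Gus, 31, x1, 3770, ops), (3, 1, Gus, 31, x1, 7200, x2), (3, 1, Pat, 13, p1, 3540, mkt), (3, 1, Pat, 13, p1, 3770, ops), (3, 1, Pat, 13, p1, 7200, x2), (3, 1, Wes, 20, k1, 3540, mkt), (3, 1, Wes, 20, k1, 3770, ops), (3, 1, Wes, 20, k1, 7200, x2), (3, 1, Xia, 3, cs, 3540, mkt), (3, 1, Xia, 3, cs, 3770, ops), (3, 1, Xia, 3, cs, 7200, x2), (7, 31, Ivy, 38, k1, 7100, cs), (7, 31, Ivy, 38, k1, 7270, mkt), (7, 31, Ivy, 38, k1, 7850, x3), (7, 31, Ivy, 38, k1, 8840, x1)}.
Keep only column(s) eid, dept, mgr (13 duplicate(s) eliminated): {(1, cs, 3), (1, k1, 20), (1, p1, 12), (1, p1, 13), (1, x1, 31), (31, k1, 38), (38, cs, 18), (38, law, 36), (38, mkt, 27)}
Apply σ_{dept != p1}; surviving tuples: {(1, cs, 3), (1, k1, 20), (1, x1, 31), (31, k1, 38), (38, cs, 18), (38, law, 36), (38, mkt, 27)}

{(1, cs, 3), (1, k1, 20), (1, x1, 31), (31, k1, 38), (38, cs, 18), (38, law, 36), (38, mkt, 27)}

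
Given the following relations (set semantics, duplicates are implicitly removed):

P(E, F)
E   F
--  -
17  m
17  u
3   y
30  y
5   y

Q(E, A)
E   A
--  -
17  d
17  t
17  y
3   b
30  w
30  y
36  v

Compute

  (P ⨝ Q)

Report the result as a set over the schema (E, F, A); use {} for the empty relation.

{(17, m, d), (17, m, t), (17, m, y), (17, u, d), (17, u, t), (17, u, y), (3, y, b), (30, y, w), (30, y, y)}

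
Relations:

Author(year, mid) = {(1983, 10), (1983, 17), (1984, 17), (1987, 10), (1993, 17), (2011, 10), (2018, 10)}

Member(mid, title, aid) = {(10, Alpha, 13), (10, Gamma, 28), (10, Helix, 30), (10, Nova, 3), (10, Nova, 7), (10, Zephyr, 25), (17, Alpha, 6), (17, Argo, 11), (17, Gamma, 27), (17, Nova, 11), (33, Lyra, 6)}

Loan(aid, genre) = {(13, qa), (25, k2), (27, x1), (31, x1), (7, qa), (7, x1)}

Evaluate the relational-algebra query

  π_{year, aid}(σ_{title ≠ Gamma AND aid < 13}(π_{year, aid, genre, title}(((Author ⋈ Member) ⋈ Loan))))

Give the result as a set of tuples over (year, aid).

Natural join on mid: {(1983, 10, Alpha, 13), (1983, 10, Gamma, 28), (1983, 10, Helix, 30), (1983, 10, Nova, 3), (1983, 10, Nova, 7), (1983, 10, Zephyr, 25), (1983, 17, Alpha, 6), (1983, 17, Argo, 11), (1983, 17, Gamma, 27), (1983, 17, Nova, 11), (1984, 17, Alpha, 6), (1984, 17, Argo, 11), (1984, 17, Gamma, 27), (1984, 17, Nova, 11), (1987, 10, Alpha, 13), (1987, 10, Gamma, 28), (1987, 10, Helix, 30), (1987, 10, Nova, 3), (1987, 10, Nova, 7), (1987, 10, Zephyr, 25), (1993, 17, Alpha, 6), (1993, 17, Argo, 11), (1993, 17, Gamma, 27), (1993, 17, Nova, 11), (2011, 10, Alpha, 13), (2011, 10, Gamma, 28), (2011, 10, Helix, 30), (2011, 10, Nova, 3), (2011, 10, Nova, 7), (2011, 10, Zephyr, 25), (2018, 10, Alpha, 13), (2018, 10, Gamma, 28), (2018, 10, Helix, 30), (2018, 10, Nova, 3), (2018, 10, Nova, 7), (2018, 10, Zephyr, 25)}
Natural join on aid: {(1983, 10, Alpha, 13, qa), (1983, 10, Nova, 7, qa), (1983, 10, Nova, 7, x1), (1983, 10, Zephyr, 25, k2), (1983, 17, Gamma, 27, x1), (1984, 17, Gamma, 27, x1), (1987, 10, Alpha, 13, qa), (1987, 10, Nova, 7, qa), (1987, 10, Nova, 7, x1), (1987, 10, Zephyr, 25, k2), (1993, 17, Gamma, 27, x1), (2011, 10, Alpha, 13, qa), (2011, 10, Nova, 7, qa), (2011, 10, Nova, 7, x1), (2011, 10, Zephyr, 25, k2), (2018, 10, Alpha, 13, qa), (2018, 10, Nova, 7, qa), (2018, 10, Nova, 7, x1), (2018, 10, Zephyr, 25, k2)}
π[year, aid, genre, title]: project onto (year, aid, genre, title) → {(1983, 13, qa, Alpha), (1983, 25, k2, Zephyr), (1983, 27, x1, Gamma), (1983, 7, qa, Nova), (1983, 7, x1, Nova), (1984, 27, x1, Gamma), (1987, 13, qa, Alpha), (1987, 25, k2, Zephyr), (1987, 7, qa, Nova), (1987, 7, x1, Nova), (1993, 27, x1, Gamma), (2011, 13, qa, Alpha), (2011, 25, k2, Zephyr), (2011, 7, qa, Nova), (2011, 7, x1, Nova), (2018, 13, qa, Alpha), (2018, 25, k2, Zephyr), (2018, 7, qa, Nova), (2018, 7, x1, Nova)}
Apply σ_{title ≠ Gamma AND aid < 13}; surviving tuples: {(1983, 7, qa, Nova), (1983, 7, x1, Nova), (1987, 7, qa, Nova), (1987, 7, x1, Nova), (2011, 7, qa, Nova), (2011, 7, x1, Nova), (2018, 7, qa, Nova), (2018, 7, x1, Nova)}
π[year, aid]: project onto (year, aid) (4 duplicate(s) eliminated) → {(1983, 7), (1987, 7), (2011, 7), (2018, 7)}

{(1983, 7), (1987, 7), (2011, 7), (2018, 7)}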